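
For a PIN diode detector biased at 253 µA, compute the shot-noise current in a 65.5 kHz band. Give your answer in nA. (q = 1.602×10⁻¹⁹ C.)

I_n = √(2qI·B)
2qI·B = 2 × 1.602×10⁻¹⁹ × 2.53×10⁻⁴ × 6.55×10⁴ = 5.31×10⁻¹⁸ A²
I_n = √(5.31×10⁻¹⁸) = 2.30×10⁻⁹ A = 2.30 nA

2.30 nA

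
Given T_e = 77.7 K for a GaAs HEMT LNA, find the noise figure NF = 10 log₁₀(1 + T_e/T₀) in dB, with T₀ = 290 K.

F = 1 + T_e/T₀ = 1 + 77.7/290 = 1.26793
NF = 10 log₁₀(1.26793) = 1.03 dB

1.03 dB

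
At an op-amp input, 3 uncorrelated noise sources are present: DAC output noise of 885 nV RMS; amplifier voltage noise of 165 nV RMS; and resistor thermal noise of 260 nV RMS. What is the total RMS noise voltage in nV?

937 nV

Uncorrelated sources add in power (mean-square): V_tot = √(ΣV_i²)
V_tot = √[(8.85×10⁻⁷)² + (1.65×10⁻⁷)² + (2.60×10⁻⁷)²] = 9.37×10⁻⁷ V = 937 nV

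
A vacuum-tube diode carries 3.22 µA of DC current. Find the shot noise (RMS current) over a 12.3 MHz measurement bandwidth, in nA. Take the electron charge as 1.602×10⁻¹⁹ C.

3.56 nA

I_n = √(2qI·B)
2qI·B = 2 × 1.602×10⁻¹⁹ × 3.22×10⁻⁶ × 1.23×10⁷ = 1.27×10⁻¹⁷ A²
I_n = √(1.27×10⁻¹⁷) = 3.56×10⁻⁹ A = 3.56 nA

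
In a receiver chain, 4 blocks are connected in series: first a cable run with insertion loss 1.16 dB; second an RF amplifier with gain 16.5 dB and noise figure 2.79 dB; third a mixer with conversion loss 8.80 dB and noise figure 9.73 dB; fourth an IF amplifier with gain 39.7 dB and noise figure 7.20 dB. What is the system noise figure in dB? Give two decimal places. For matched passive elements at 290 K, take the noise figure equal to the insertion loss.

Convert to linear (a loss of L dB is a gain of −L dB): F_i = 10^(NF_i/10), G_i = 10^(G_i,dB/10)
  Stage 1: F_1 = 10^(1.16/10) = 1.306, G_1 = 10^(−1.16/10) = 0.7656
  Stage 2: F_2 = 10^(2.79/10) = 1.901, G_2 = 10^(16.5/10) = 44.67
  Stage 3: F_3 = 10^(9.73/10) = 9.397, G_3 = 10^(−8.80/10) = 0.1318
  Stage 4: F_4 = 10^(7.20/10) = 5.248, G_4 = 10^(39.7/10) = 9333
Friis cascade:
  F = 1.306 + (1.901 − 1)/0.7656 + (9.397 − 1)/34.20 + (5.248 − 1)/4.508 = 3.671
NF = 10 log₁₀(3.671) = 5.65 dB

5.65 dB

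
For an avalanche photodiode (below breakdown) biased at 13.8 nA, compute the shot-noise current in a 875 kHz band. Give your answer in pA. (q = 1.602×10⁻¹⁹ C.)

I_n = √(2qI·B)
2qI·B = 2 × 1.602×10⁻¹⁹ × 1.38×10⁻⁸ × 8.75×10⁵ = 3.87×10⁻²¹ A²
I_n = √(3.87×10⁻²¹) = 6.22×10⁻¹¹ A = 62.2 pA

62.2 pA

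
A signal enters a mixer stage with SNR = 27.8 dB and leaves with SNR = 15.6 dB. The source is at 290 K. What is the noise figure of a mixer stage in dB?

12.2 dB

NF (dB) = SNR_in(dB) − SNR_out(dB) when the source is at T₀
NF = 27.8 − 15.6 = 12.2 dB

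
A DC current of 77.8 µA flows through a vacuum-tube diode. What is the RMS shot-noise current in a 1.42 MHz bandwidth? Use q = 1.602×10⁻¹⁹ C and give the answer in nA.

5.95 nA

I_n = √(2qI·B)
2qI·B = 2 × 1.602×10⁻¹⁹ × 7.78×10⁻⁵ × 1.42×10⁶ = 3.54×10⁻¹⁷ A²
I_n = √(3.54×10⁻¹⁷) = 5.95×10⁻⁹ A = 5.95 nA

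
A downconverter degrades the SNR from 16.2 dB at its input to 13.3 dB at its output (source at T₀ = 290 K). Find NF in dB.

NF (dB) = SNR_in(dB) − SNR_out(dB) when the source is at T₀
NF = 16.2 − 13.3 = 2.9 dB

2.9 dB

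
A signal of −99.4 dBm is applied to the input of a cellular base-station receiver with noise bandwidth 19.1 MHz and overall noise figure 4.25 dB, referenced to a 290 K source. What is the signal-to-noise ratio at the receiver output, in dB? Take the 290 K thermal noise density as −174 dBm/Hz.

Noise floor: N = −174 + 10 log₁₀(B) + NF
10 log₁₀(1.91×10⁷) = 72.81 dB
N = −174 + 72.81 + 4.25 = −96.94 dBm
SNR = P_sig − N = −99.4 − (−96.94) = −2.46 dB → −2.5 dB

−2.5 dB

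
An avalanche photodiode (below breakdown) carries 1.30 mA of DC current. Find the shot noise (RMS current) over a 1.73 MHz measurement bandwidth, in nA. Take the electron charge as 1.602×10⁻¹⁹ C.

26.8 nA

I_n = √(2qI·B)
2qI·B = 2 × 1.602×10⁻¹⁹ × 1.30×10⁻³ × 1.73×10⁶ = 7.21×10⁻¹⁶ A²
I_n = √(7.21×10⁻¹⁶) = 2.68×10⁻⁸ A = 26.8 nA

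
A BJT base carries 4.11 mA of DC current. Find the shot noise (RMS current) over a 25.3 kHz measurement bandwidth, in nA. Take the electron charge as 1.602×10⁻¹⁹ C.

I_n = √(2qI·B)
2qI·B = 2 × 1.602×10⁻¹⁹ × 4.11×10⁻³ × 2.53×10⁴ = 3.33×10⁻¹⁷ A²
I_n = √(3.33×10⁻¹⁷) = 5.77×10⁻⁹ A = 5.77 nA

5.77 nA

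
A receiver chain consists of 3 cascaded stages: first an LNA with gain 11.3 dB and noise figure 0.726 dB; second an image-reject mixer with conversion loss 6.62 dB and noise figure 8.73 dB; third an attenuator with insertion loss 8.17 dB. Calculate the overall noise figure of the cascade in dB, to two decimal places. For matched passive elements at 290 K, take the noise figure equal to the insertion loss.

Convert to linear (a loss of L dB is a gain of −L dB): F_i = 10^(NF_i/10), G_i = 10^(G_i,dB/10)
  Stage 1: F_1 = 10^(0.726/10) = 1.182, G_1 = 10^(11.3/10) = 13.49
  Stage 2: F_2 = 10^(8.73/10) = 7.464, G_2 = 10^(−6.62/10) = 0.2178
  Stage 3: F_3 = 10^(8.17/10) = 6.561, G_3 = 10^(−8.17/10) = 0.1524
Friis cascade:
  F = 1.182 + (7.464 − 1)/13.49 + (6.561 − 1)/2.938 = 3.554
NF = 10 log₁₀(3.554) = 5.51 dB

5.51 dB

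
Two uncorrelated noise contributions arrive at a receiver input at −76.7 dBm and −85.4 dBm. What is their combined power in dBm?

Convert to linear, add, convert back:
P₁ = 2.14×10⁻¹¹ W, P₂ = 2.88×10⁻¹² W
P_tot = 2.43×10⁻¹¹ W → 10 log₁₀(P_tot / 10⁻³) = −76.2 dBm

−76.2 dBm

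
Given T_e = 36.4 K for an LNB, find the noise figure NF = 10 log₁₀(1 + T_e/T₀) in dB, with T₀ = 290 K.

F = 1 + T_e/T₀ = 1 + 36.4/290 = 1.12552
NF = 10 log₁₀(1.12552) = 0.514 dB

0.514 dB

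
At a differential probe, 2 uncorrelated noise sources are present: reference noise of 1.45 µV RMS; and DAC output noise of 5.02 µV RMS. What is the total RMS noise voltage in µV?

5.23 µV

Uncorrelated sources add in power (mean-square): V_tot = √(ΣV_i²)
V_tot = √[(1.45×10⁻⁶)² + (5.02×10⁻⁶)²] = 5.23×10⁻⁶ V = 5.23 µV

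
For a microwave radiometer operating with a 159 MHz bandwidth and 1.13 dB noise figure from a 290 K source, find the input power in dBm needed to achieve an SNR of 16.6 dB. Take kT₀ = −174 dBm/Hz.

Sensitivity = −174 + 10 log₁₀(B) + NF + SNR_min
= −174 + 82.01 + 1.13 + 16.6
= −74.26 dBm → −74.3 dBm

−74.3 dBm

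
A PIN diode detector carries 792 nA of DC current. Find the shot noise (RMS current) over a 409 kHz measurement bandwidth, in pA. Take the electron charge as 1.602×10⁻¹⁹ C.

322 pA

I_n = √(2qI·B)
2qI·B = 2 × 1.602×10⁻¹⁹ × 7.92×10⁻⁷ × 4.09×10⁵ = 1.04×10⁻¹⁹ A²
I_n = √(1.04×10⁻¹⁹) = 3.22×10⁻¹⁰ A = 322 pA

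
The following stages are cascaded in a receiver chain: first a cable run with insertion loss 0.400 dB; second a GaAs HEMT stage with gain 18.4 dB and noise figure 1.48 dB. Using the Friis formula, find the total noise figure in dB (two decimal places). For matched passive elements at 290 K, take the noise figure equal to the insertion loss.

Convert to linear (a loss of L dB is a gain of −L dB): F_i = 10^(NF_i/10), G_i = 10^(G_i,dB/10)
  Stage 1: F_1 = 10^(0.400/10) = 1.096, G_1 = 10^(−0.400/10) = 0.9120
  Stage 2: F_2 = 10^(1.48/10) = 1.406, G_2 = 10^(18.4/10) = 69.18
Friis cascade:
  F = 1.096 + (1.406 − 1)/0.9120 = 1.542
NF = 10 log₁₀(1.542) = 1.88 dB

1.88 dB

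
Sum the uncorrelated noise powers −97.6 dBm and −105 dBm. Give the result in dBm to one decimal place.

Convert to linear, add, convert back:
P₁ = 1.74×10⁻¹³ W, P₂ = 3.16×10⁻¹⁴ W
P_tot = 2.05×10⁻¹³ W → 10 log₁₀(P_tot / 10⁻³) = −96.9 dBm

−96.9 dBm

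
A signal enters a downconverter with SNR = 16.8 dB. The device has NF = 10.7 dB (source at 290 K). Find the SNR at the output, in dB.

By definition F = SNR_in/SNR_out, so in dB: SNR_out = SNR_in − NF
SNR_out = 16.8 − 10.7 = 6.1 dB

6.1 dB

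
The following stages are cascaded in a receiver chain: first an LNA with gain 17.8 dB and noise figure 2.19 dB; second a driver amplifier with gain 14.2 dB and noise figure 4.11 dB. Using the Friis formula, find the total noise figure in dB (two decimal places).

Convert to linear (a loss of L dB is a gain of −L dB): F_i = 10^(NF_i/10), G_i = 10^(G_i,dB/10)
  Stage 1: F_1 = 10^(2.19/10) = 1.656, G_1 = 10^(17.8/10) = 60.26
  Stage 2: F_2 = 10^(4.11/10) = 2.576, G_2 = 10^(14.2/10) = 26.30
Friis cascade:
  F = 1.656 + (2.576 − 1)/60.26 = 1.682
NF = 10 log₁₀(1.682) = 2.26 dB

2.26 dB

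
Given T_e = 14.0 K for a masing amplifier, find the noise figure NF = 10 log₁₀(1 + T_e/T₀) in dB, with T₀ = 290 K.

F = 1 + T_e/T₀ = 1 + 14.0/290 = 1.04828
NF = 10 log₁₀(1.04828) = 0.205 dB

0.205 dB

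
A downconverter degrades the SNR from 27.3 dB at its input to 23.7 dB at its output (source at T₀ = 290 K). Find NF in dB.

NF (dB) = SNR_in(dB) − SNR_out(dB) when the source is at T₀
NF = 27.3 − 23.7 = 3.6 dB

3.6 dB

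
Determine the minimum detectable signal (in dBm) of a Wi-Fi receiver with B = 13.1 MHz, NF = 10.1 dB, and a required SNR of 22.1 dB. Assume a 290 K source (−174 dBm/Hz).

−70.6 dBm

Sensitivity = −174 + 10 log₁₀(B) + NF + SNR_min
= −174 + 71.17 + 10.1 + 22.1
= −70.63 dBm → −70.6 dBm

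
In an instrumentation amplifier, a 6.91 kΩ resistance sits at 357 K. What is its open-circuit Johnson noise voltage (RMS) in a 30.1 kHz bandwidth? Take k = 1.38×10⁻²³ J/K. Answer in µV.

2.02 µV

V_n = √(4kTRB)
4kTRB = 4 × 1.38×10⁻²³ × 357 × 6.91×10³ × 3.01×10⁴ = 4.10×10⁻¹² V²
V_n = √(4.10×10⁻¹²) = 2.02×10⁻⁶ V = 2.02 µV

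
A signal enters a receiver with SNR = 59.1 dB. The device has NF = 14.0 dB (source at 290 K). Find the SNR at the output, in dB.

By definition F = SNR_in/SNR_out, so in dB: SNR_out = SNR_in − NF
SNR_out = 59.1 − 14.0 = 45.1 dB

45.1 dB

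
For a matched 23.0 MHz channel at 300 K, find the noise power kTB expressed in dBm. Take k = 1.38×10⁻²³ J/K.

−100.2 dBm

P_n = kTB = 1.38×10⁻²³ × 300 × 2.30×10⁷ = 9.52×10⁻¹⁴ W
In dBm: 10 log₁₀(9.52×10⁻¹⁴ / 10⁻³) = −100.2 dBm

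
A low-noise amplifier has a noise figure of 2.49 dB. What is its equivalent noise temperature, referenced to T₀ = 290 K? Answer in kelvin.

F = 10^(2.49/10) = 1.77419
T_e = (F − 1)·T₀ = (1.77419 − 1) × 290 = 225 K

225 K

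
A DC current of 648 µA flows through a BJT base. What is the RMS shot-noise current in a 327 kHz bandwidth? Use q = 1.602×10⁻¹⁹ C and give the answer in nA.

I_n = √(2qI·B)
2qI·B = 2 × 1.602×10⁻¹⁹ × 6.48×10⁻⁴ × 3.27×10⁵ = 6.79×10⁻¹⁷ A²
I_n = √(6.79×10⁻¹⁷) = 8.24×10⁻⁹ A = 8.24 nA

8.24 nA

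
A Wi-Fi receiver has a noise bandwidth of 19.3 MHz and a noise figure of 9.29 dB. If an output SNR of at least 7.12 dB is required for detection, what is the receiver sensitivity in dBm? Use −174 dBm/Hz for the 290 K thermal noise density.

−84.7 dBm

Sensitivity = −174 + 10 log₁₀(B) + NF + SNR_min
= −174 + 72.86 + 9.29 + 7.12
= −84.73 dBm → −84.7 dBm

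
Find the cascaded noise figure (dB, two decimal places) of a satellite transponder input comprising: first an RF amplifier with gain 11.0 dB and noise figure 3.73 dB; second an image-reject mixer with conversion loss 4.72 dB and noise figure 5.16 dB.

Convert to linear (a loss of L dB is a gain of −L dB): F_i = 10^(NF_i/10), G_i = 10^(G_i,dB/10)
  Stage 1: F_1 = 10^(3.73/10) = 2.360, G_1 = 10^(11.0/10) = 12.59
  Stage 2: F_2 = 10^(5.16/10) = 3.281, G_2 = 10^(−4.72/10) = 0.3373
Friis cascade:
  F = 2.360 + (3.281 − 1)/12.59 = 2.542
NF = 10 log₁₀(2.542) = 4.05 dB

4.05 dB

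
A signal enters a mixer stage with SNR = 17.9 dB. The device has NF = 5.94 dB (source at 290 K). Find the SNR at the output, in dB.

11.96 dB

By definition F = SNR_in/SNR_out, so in dB: SNR_out = SNR_in − NF
SNR_out = 17.9 − 5.94 = 11.96 dB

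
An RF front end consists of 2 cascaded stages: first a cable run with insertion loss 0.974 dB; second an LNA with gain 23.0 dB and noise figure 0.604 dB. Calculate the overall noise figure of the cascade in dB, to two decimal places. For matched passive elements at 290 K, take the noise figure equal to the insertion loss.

1.58 dB

Convert to linear (a loss of L dB is a gain of −L dB): F_i = 10^(NF_i/10), G_i = 10^(G_i,dB/10)
  Stage 1: F_1 = 10^(0.974/10) = 1.251, G_1 = 10^(−0.974/10) = 0.7991
  Stage 2: F_2 = 10^(0.604/10) = 1.149, G_2 = 10^(23.0/10) = 199.5
Friis cascade:
  F = 1.251 + (1.149 − 1)/0.7991 = 1.438
NF = 10 log₁₀(1.438) = 1.58 dB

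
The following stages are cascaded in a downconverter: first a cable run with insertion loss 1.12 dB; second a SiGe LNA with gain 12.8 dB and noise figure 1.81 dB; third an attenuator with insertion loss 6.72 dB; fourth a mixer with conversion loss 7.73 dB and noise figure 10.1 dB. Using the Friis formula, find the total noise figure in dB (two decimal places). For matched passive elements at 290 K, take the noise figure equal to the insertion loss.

Convert to linear (a loss of L dB is a gain of −L dB): F_i = 10^(NF_i/10), G_i = 10^(G_i,dB/10)
  Stage 1: F_1 = 10^(1.12/10) = 1.294, G_1 = 10^(−1.12/10) = 0.7727
  Stage 2: F_2 = 10^(1.81/10) = 1.517, G_2 = 10^(12.8/10) = 19.05
  Stage 3: F_3 = 10^(6.72/10) = 4.699, G_3 = 10^(−6.72/10) = 0.2128
  Stage 4: F_4 = 10^(10.1/10) = 10.23, G_4 = 10^(−7.73/10) = 0.1687
Friis cascade:
  F = 1.294 + (1.517 − 1)/0.7727 + (4.699 − 1)/14.72 + (10.23 − 1)/3.133 = 5.161
NF = 10 log₁₀(5.161) = 7.13 dB

7.13 dB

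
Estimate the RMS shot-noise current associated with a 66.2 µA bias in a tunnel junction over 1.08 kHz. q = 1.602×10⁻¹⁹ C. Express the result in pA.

151 pA

I_n = √(2qI·B)
2qI·B = 2 × 1.602×10⁻¹⁹ × 6.62×10⁻⁵ × 1.08×10³ = 2.29×10⁻²⁰ A²
I_n = √(2.29×10⁻²⁰) = 1.51×10⁻¹⁰ A = 151 pA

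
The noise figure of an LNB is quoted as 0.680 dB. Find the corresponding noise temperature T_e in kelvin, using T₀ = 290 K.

49.2 K

F = 10^(0.680/10) = 1.1695
T_e = (F − 1)·T₀ = (1.1695 − 1) × 290 = 49.2 K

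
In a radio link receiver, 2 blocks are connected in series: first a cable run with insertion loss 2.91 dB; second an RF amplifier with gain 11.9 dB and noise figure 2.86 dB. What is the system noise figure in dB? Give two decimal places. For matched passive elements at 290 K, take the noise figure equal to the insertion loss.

5.77 dB

Convert to linear (a loss of L dB is a gain of −L dB): F_i = 10^(NF_i/10), G_i = 10^(G_i,dB/10)
  Stage 1: F_1 = 10^(2.91/10) = 1.954, G_1 = 10^(−2.91/10) = 0.5117
  Stage 2: F_2 = 10^(2.86/10) = 1.932, G_2 = 10^(11.9/10) = 15.49
Friis cascade:
  F = 1.954 + (1.932 − 1)/0.5117 = 3.776
NF = 10 log₁₀(3.776) = 5.77 dB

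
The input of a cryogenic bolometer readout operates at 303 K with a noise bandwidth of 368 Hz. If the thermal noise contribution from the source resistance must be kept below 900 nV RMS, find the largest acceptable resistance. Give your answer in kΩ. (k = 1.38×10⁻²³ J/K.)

Johnson–Nyquist: V_n = √(4kTRB) ⇒ R = V_n² / (4kTB)
4kTB = 4 × 1.38×10⁻²³ × 303 × 3.68×10² = 6.16×10⁻¹⁸
R = (9.00×10⁻⁷)² / 6.16×10⁻¹⁸ = 1.32×10⁵ Ω = 132 kΩ

132 kΩ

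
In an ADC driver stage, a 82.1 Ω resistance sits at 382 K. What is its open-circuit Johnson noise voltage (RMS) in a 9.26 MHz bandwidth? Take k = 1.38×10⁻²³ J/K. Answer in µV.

V_n = √(4kTRB)
4kTRB = 4 × 1.38×10⁻²³ × 382 × 8.21×10¹ × 9.26×10⁶ = 1.60×10⁻¹¹ V²
V_n = √(1.60×10⁻¹¹) = 4.00×10⁻⁶ V = 4.00 µV

4.00 µV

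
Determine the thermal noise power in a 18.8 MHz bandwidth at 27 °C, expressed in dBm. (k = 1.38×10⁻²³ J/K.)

−101.1 dBm

T = 27 °C + 273.15 = 300.15 K
P_n = kTB = 1.38×10⁻²³ × 300.15 × 1.88×10⁷ = 7.79×10⁻¹⁴ W
In dBm: 10 log₁₀(7.79×10⁻¹⁴ / 10⁻³) = −101.1 dBm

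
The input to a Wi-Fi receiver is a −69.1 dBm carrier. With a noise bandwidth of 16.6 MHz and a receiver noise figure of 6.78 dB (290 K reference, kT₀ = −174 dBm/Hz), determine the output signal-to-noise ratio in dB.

Noise floor: N = −174 + 10 log₁₀(B) + NF
10 log₁₀(1.66×10⁷) = 72.2 dB
N = −174 + 72.2 + 6.78 = −95.02 dBm
SNR = P_sig − N = −69.1 − (−95.02) = 25.92 dB → 25.9 dB

25.9 dB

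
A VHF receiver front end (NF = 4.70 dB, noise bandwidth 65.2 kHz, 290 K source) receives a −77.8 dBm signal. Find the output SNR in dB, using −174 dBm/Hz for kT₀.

Noise floor: N = −174 + 10 log₁₀(B) + NF
10 log₁₀(6.52×10⁴) = 48.14 dB
N = −174 + 48.14 + 4.70 = −121.16 dBm
SNR = P_sig − N = −77.8 − (−121.16) = 43.36 dB → 43.4 dB

43.4 dB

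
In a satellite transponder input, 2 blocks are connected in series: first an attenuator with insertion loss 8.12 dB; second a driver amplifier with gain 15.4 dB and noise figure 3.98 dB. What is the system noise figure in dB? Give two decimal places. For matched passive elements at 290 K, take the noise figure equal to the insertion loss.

12.10 dB

Convert to linear (a loss of L dB is a gain of −L dB): F_i = 10^(NF_i/10), G_i = 10^(G_i,dB/10)
  Stage 1: F_1 = 10^(8.12/10) = 6.486, G_1 = 10^(−8.12/10) = 0.1542
  Stage 2: F_2 = 10^(3.98/10) = 2.500, G_2 = 10^(15.4/10) = 34.67
Friis cascade:
  F = 6.486 + (2.500 − 1)/0.1542 = 16.22
NF = 10 log₁₀(16.22) = 12.10 dB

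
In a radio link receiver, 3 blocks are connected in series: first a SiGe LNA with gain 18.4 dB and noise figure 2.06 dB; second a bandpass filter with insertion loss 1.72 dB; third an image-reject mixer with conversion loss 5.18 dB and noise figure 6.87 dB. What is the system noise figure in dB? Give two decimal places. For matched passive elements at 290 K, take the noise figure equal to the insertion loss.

2.30 dB

Convert to linear (a loss of L dB is a gain of −L dB): F_i = 10^(NF_i/10), G_i = 10^(G_i,dB/10)
  Stage 1: F_1 = 10^(2.06/10) = 1.607, G_1 = 10^(18.4/10) = 69.18
  Stage 2: F_2 = 10^(1.72/10) = 1.486, G_2 = 10^(−1.72/10) = 0.6730
  Stage 3: F_3 = 10^(6.87/10) = 4.864, G_3 = 10^(−5.18/10) = 0.3034
Friis cascade:
  F = 1.607 + (1.486 − 1)/69.18 + (4.864 − 1)/46.56 = 1.697
NF = 10 log₁₀(1.697) = 2.30 dB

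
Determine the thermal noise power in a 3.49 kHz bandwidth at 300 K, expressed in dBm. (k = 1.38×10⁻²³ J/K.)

P_n = kTB = 1.38×10⁻²³ × 300 × 3.49×10³ = 1.44×10⁻¹⁷ W
In dBm: 10 log₁₀(1.44×10⁻¹⁷ / 10⁻³) = −138.4 dBm

−138.4 dBm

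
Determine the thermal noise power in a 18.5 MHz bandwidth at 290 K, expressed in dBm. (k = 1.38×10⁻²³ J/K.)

P_n = kTB = 1.38×10⁻²³ × 290 × 1.85×10⁷ = 7.40×10⁻¹⁴ W
In dBm: 10 log₁₀(7.40×10⁻¹⁴ / 10⁻³) = −101.3 dBm

−101.3 dBm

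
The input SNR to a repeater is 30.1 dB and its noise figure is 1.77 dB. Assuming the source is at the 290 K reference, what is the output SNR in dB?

28.33 dB

By definition F = SNR_in/SNR_out, so in dB: SNR_out = SNR_in − NF
SNR_out = 30.1 − 1.77 = 28.33 dB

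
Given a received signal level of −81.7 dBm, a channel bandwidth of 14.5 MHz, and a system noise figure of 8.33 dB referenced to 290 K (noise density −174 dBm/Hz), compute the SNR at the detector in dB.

12.4 dB

Noise floor: N = −174 + 10 log₁₀(B) + NF
10 log₁₀(1.45×10⁷) = 71.61 dB
N = −174 + 71.61 + 8.33 = −94.06 dBm
SNR = P_sig − N = −81.7 − (−94.06) = 12.36 dB → 12.4 dB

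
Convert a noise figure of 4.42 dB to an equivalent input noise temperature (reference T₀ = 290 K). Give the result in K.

F = 10^(4.42/10) = 2.76694
T_e = (F − 1)·T₀ = (2.76694 − 1) × 290 = 512 K

512 K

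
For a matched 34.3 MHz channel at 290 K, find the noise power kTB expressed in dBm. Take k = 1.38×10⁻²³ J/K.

−98.6 dBm

P_n = kTB = 1.38×10⁻²³ × 290 × 3.43×10⁷ = 1.37×10⁻¹³ W
In dBm: 10 log₁₀(1.37×10⁻¹³ / 10⁻³) = −98.6 dBm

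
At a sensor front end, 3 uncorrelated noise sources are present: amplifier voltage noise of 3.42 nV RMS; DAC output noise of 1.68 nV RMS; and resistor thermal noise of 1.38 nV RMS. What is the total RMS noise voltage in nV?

Uncorrelated sources add in power (mean-square): V_tot = √(ΣV_i²)
V_tot = √[(3.42×10⁻⁹)² + (1.68×10⁻⁹)² + (1.38×10⁻⁹)²] = 4.05×10⁻⁹ V = 4.05 nV

4.05 nV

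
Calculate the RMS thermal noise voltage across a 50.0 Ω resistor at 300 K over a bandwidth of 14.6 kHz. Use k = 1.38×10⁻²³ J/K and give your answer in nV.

V_n = √(4kTRB)
4kTRB = 4 × 1.38×10⁻²³ × 300 × 5.00×10¹ × 1.46×10⁴ = 1.21×10⁻¹⁴ V²
V_n = √(1.21×10⁻¹⁴) = 1.10×10⁻⁷ V = 110 nV

110 nV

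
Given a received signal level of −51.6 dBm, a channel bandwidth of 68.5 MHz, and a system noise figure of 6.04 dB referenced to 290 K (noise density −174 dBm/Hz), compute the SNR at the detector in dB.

Noise floor: N = −174 + 10 log₁₀(B) + NF
10 log₁₀(6.85×10⁷) = 78.36 dB
N = −174 + 78.36 + 6.04 = −89.60 dBm
SNR = P_sig − N = −51.6 − (−89.60) = 38.00 dB → 38.0 dB

38.0 dB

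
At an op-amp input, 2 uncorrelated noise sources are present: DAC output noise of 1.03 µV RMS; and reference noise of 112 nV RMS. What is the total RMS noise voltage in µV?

Uncorrelated sources add in power (mean-square): V_tot = √(ΣV_i²)
V_tot = √[(1.03×10⁻⁶)² + (1.12×10⁻⁷)²] = 1.04×10⁻⁶ V = 1.04 µV

1.04 µV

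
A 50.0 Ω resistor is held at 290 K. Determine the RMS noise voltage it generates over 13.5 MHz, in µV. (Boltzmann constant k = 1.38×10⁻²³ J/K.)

3.29 µV

V_n = √(4kTRB)
4kTRB = 4 × 1.38×10⁻²³ × 290 × 5.00×10¹ × 1.35×10⁷ = 1.08×10⁻¹¹ V²
V_n = √(1.08×10⁻¹¹) = 3.29×10⁻⁶ V = 3.29 µV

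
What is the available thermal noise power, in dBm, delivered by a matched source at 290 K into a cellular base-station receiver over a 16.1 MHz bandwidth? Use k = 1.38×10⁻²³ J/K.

−101.9 dBm

P_n = kTB = 1.38×10⁻²³ × 290 × 1.61×10⁷ = 6.44×10⁻¹⁴ W
In dBm: 10 log₁₀(6.44×10⁻¹⁴ / 10⁻³) = −101.9 dBm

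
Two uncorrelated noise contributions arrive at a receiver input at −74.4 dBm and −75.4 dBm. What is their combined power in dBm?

Convert to linear, add, convert back:
P₁ = 3.63×10⁻¹¹ W, P₂ = 2.88×10⁻¹¹ W
P_tot = 6.51×10⁻¹¹ W → 10 log₁₀(P_tot / 10⁻³) = −71.9 dBm

−71.9 dBm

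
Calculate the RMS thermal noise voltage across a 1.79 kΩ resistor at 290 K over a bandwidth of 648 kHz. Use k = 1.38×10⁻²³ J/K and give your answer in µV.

V_n = √(4kTRB)
4kTRB = 4 × 1.38×10⁻²³ × 290 × 1.79×10³ × 6.48×10⁵ = 1.86×10⁻¹¹ V²
V_n = √(1.86×10⁻¹¹) = 4.31×10⁻⁶ V = 4.31 µV

4.31 µV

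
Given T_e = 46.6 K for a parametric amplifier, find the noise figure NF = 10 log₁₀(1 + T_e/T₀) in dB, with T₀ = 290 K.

0.647 dB

F = 1 + T_e/T₀ = 1 + 46.6/290 = 1.16069
NF = 10 log₁₀(1.16069) = 0.647 dB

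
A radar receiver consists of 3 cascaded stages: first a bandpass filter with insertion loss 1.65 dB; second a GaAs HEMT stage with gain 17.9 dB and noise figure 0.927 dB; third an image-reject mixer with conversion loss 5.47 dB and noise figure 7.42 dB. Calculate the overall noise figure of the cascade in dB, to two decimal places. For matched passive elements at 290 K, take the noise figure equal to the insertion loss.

Convert to linear (a loss of L dB is a gain of −L dB): F_i = 10^(NF_i/10), G_i = 10^(G_i,dB/10)
  Stage 1: F_1 = 10^(1.65/10) = 1.462, G_1 = 10^(−1.65/10) = 0.6839
  Stage 2: F_2 = 10^(0.927/10) = 1.238, G_2 = 10^(17.9/10) = 61.66
  Stage 3: F_3 = 10^(7.42/10) = 5.521, G_3 = 10^(−5.47/10) = 0.2838
Friis cascade:
  F = 1.462 + (1.238 − 1)/0.6839 + (5.521 − 1)/42.17 = 1.917
NF = 10 log₁₀(1.917) = 2.83 dB

2.83 dB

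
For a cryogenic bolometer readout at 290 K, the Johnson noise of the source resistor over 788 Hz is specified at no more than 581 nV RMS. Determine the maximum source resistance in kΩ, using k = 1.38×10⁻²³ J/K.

Johnson–Nyquist: V_n = √(4kTRB) ⇒ R = V_n² / (4kTB)
4kTB = 4 × 1.38×10⁻²³ × 290 × 7.88×10² = 1.26×10⁻¹⁷
R = (5.81×10⁻⁷)² / 1.26×10⁻¹⁷ = 2.68×10⁴ Ω = 26.8 kΩ

26.8 kΩ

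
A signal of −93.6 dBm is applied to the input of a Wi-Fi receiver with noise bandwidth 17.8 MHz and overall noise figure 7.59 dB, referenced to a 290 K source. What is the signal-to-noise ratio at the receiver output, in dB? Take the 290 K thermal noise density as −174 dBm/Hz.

Noise floor: N = −174 + 10 log₁₀(B) + NF
10 log₁₀(1.78×10⁷) = 72.5 dB
N = −174 + 72.5 + 7.59 = −93.91 dBm
SNR = P_sig − N = −93.6 − (−93.91) = 0.31 dB → 0.3 dB

0.3 dB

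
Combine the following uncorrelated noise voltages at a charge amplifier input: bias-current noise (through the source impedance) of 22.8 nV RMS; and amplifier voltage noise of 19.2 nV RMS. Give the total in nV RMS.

Uncorrelated sources add in power (mean-square): V_tot = √(ΣV_i²)
V_tot = √[(2.28×10⁻⁸)² + (1.92×10⁻⁸)²] = 2.98×10⁻⁸ V = 29.8 nV

29.8 nV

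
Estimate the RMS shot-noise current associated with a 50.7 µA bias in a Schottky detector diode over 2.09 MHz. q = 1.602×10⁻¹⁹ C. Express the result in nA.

I_n = √(2qI·B)
2qI·B = 2 × 1.602×10⁻¹⁹ × 5.07×10⁻⁵ × 2.09×10⁶ = 3.40×10⁻¹⁷ A²
I_n = √(3.40×10⁻¹⁷) = 5.83×10⁻⁹ A = 5.83 nA

5.83 nA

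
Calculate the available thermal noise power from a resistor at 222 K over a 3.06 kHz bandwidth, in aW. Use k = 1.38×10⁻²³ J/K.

P_n = kTB = 1.38×10⁻²³ × 222 × 3.06×10³ = 9.37×10⁻¹⁸ W = 9.37 aW

9.37 aW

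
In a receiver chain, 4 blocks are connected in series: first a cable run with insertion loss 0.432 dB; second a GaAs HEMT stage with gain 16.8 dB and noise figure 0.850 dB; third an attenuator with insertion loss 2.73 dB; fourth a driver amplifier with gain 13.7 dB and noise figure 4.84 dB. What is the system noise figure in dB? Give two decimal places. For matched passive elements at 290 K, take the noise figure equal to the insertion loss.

1.62 dB

Convert to linear (a loss of L dB is a gain of −L dB): F_i = 10^(NF_i/10), G_i = 10^(G_i,dB/10)
  Stage 1: F_1 = 10^(0.432/10) = 1.105, G_1 = 10^(−0.432/10) = 0.9053
  Stage 2: F_2 = 10^(0.850/10) = 1.216, G_2 = 10^(16.8/10) = 47.86
  Stage 3: F_3 = 10^(2.73/10) = 1.875, G_3 = 10^(−2.73/10) = 0.5333
  Stage 4: F_4 = 10^(4.84/10) = 3.048, G_4 = 10^(13.7/10) = 23.44
Friis cascade:
  F = 1.105 + (1.216 − 1)/0.9053 + (1.875 − 1)/43.33 + (3.048 − 1)/23.11 = 1.452
NF = 10 log₁₀(1.452) = 1.62 dB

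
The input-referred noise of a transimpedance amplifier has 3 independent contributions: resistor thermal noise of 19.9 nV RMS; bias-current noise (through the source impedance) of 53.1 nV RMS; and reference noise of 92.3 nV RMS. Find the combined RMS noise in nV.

Uncorrelated sources add in power (mean-square): V_tot = √(ΣV_i²)
V_tot = √[(1.99×10⁻⁸)² + (5.31×10⁻⁸)² + (9.23×10⁻⁸)²] = 1.08×10⁻⁷ V = 108 nV

108 nV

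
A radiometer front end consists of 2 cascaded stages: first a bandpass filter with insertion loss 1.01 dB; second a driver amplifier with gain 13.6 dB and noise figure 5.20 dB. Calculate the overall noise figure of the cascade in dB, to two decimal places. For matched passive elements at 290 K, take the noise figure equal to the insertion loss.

Convert to linear (a loss of L dB is a gain of −L dB): F_i = 10^(NF_i/10), G_i = 10^(G_i,dB/10)
  Stage 1: F_1 = 10^(1.01/10) = 1.262, G_1 = 10^(−1.01/10) = 0.7925
  Stage 2: F_2 = 10^(5.20/10) = 3.311, G_2 = 10^(13.6/10) = 22.91
Friis cascade:
  F = 1.262 + (3.311 − 1)/0.7925 = 4.178
NF = 10 log₁₀(4.178) = 6.21 dB

6.21 dB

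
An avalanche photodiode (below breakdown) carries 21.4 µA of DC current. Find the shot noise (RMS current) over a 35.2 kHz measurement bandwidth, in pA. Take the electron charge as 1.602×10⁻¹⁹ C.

I_n = √(2qI·B)
2qI·B = 2 × 1.602×10⁻¹⁹ × 2.14×10⁻⁵ × 3.52×10⁴ = 2.41×10⁻¹⁹ A²
I_n = √(2.41×10⁻¹⁹) = 4.91×10⁻¹⁰ A = 491 pA

491 pA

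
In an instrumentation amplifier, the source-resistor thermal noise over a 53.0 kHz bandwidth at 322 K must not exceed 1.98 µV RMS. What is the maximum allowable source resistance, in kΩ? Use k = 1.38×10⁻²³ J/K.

Johnson–Nyquist: V_n = √(4kTRB) ⇒ R = V_n² / (4kTB)
4kTB = 4 × 1.38×10⁻²³ × 322 × 5.30×10⁴ = 9.42×10⁻¹⁶
R = (1.98×10⁻⁶)² / 9.42×10⁻¹⁶ = 4.16×10³ Ω = 4.16 kΩ

4.16 kΩ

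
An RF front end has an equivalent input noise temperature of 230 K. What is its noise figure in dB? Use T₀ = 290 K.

F = 1 + T_e/T₀ = 1 + 230/290 = 1.7931
NF = 10 log₁₀(1.7931) = 2.54 dB

2.54 dB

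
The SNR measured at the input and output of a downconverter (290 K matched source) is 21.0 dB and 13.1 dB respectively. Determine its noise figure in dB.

7.9 dB

NF (dB) = SNR_in(dB) − SNR_out(dB) when the source is at T₀
NF = 21.0 − 13.1 = 7.9 dB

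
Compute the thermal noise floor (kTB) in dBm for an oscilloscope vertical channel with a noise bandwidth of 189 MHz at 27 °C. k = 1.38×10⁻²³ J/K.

T = 27 °C + 273.15 = 300.15 K
P_n = kTB = 1.38×10⁻²³ × 300.15 × 1.89×10⁸ = 7.83×10⁻¹³ W
In dBm: 10 log₁₀(7.83×10⁻¹³ / 10⁻³) = −91.1 dBm

−91.1 dBm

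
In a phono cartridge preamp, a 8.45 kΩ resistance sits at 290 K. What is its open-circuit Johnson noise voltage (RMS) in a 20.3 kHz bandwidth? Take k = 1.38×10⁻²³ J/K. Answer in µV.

1.66 µV

V_n = √(4kTRB)
4kTRB = 4 × 1.38×10⁻²³ × 290 × 8.45×10³ × 2.03×10⁴ = 2.75×10⁻¹² V²
V_n = √(2.75×10⁻¹²) = 1.66×10⁻⁶ V = 1.66 µV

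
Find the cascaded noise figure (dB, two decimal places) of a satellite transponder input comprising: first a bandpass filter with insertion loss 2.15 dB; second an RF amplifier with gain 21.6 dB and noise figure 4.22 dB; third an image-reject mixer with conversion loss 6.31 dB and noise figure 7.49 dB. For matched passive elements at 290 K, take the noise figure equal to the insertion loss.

Convert to linear (a loss of L dB is a gain of −L dB): F_i = 10^(NF_i/10), G_i = 10^(G_i,dB/10)
  Stage 1: F_1 = 10^(2.15/10) = 1.641, G_1 = 10^(−2.15/10) = 0.6095
  Stage 2: F_2 = 10^(4.22/10) = 2.642, G_2 = 10^(21.6/10) = 144.5
  Stage 3: F_3 = 10^(7.49/10) = 5.610, G_3 = 10^(−6.31/10) = 0.2339
Friis cascade:
  F = 1.641 + (2.642 − 1)/0.6095 + (5.610 − 1)/88.10 = 4.387
NF = 10 log₁₀(4.387) = 6.42 dB

6.42 dB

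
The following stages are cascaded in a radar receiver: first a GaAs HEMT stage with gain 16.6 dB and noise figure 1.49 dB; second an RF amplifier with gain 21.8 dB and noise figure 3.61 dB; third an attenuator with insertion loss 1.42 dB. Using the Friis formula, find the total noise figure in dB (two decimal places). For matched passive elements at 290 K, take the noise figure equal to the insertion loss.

1.58 dB

Convert to linear (a loss of L dB is a gain of −L dB): F_i = 10^(NF_i/10), G_i = 10^(G_i,dB/10)
  Stage 1: F_1 = 10^(1.49/10) = 1.409, G_1 = 10^(16.6/10) = 45.71
  Stage 2: F_2 = 10^(3.61/10) = 2.296, G_2 = 10^(21.8/10) = 151.4
  Stage 3: F_3 = 10^(1.42/10) = 1.387, G_3 = 10^(−1.42/10) = 0.7211
Friis cascade:
  F = 1.409 + (2.296 − 1)/45.71 + (1.387 − 1)/6918 = 1.438
NF = 10 log₁₀(1.438) = 1.58 dB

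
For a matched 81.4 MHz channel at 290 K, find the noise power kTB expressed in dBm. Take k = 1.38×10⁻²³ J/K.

P_n = kTB = 1.38×10⁻²³ × 290 × 8.14×10⁷ = 3.26×10⁻¹³ W
In dBm: 10 log₁₀(3.26×10⁻¹³ / 10⁻³) = −94.9 dBm

−94.9 dBm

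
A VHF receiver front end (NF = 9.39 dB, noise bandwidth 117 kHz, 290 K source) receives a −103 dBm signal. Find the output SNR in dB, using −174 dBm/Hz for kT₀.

10.9 dB

Noise floor: N = −174 + 10 log₁₀(B) + NF
10 log₁₀(1.17×10⁵) = 50.68 dB
N = −174 + 50.68 + 9.39 = −113.93 dBm
SNR = P_sig − N = −103 − (−113.93) = 10.93 dB → 10.9 dB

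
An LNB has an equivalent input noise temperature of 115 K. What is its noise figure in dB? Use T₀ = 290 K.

1.45 dB

F = 1 + T_e/T₀ = 1 + 115/290 = 1.39655
NF = 10 log₁₀(1.39655) = 1.45 dB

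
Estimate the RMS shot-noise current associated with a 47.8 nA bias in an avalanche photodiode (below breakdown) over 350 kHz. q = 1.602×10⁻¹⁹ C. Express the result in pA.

I_n = √(2qI·B)
2qI·B = 2 × 1.602×10⁻¹⁹ × 4.78×10⁻⁸ × 3.50×10⁵ = 5.36×10⁻²¹ A²
I_n = √(5.36×10⁻²¹) = 7.32×10⁻¹¹ A = 73.2 pA

73.2 pA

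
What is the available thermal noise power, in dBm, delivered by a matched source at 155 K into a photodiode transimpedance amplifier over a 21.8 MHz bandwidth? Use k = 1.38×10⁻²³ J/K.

−103.3 dBm

P_n = kTB = 1.38×10⁻²³ × 155 × 2.18×10⁷ = 4.66×10⁻¹⁴ W
In dBm: 10 log₁₀(4.66×10⁻¹⁴ / 10⁻³) = −103.3 dBm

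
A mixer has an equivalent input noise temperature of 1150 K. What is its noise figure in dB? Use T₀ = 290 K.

6.96 dB

F = 1 + T_e/T₀ = 1 + 1150/290 = 4.96552
NF = 10 log₁₀(4.96552) = 6.96 dB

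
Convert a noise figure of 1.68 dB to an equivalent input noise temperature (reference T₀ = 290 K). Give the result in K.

F = 10^(1.68/10) = 1.47231
T_e = (F − 1)·T₀ = (1.47231 − 1) × 290 = 137 K

137 K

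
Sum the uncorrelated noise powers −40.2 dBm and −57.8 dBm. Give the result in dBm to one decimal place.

Convert to linear, add, convert back:
P₁ = 9.55×10⁻⁸ W, P₂ = 1.66×10⁻⁹ W
P_tot = 9.72×10⁻⁸ W → 10 log₁₀(P_tot / 10⁻³) = −40.1 dBm

−40.1 dBm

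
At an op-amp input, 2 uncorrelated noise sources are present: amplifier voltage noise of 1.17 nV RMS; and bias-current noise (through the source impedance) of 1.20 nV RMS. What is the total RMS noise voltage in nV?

Uncorrelated sources add in power (mean-square): V_tot = √(ΣV_i²)
V_tot = √[(1.17×10⁻⁹)² + (1.20×10⁻⁹)²] = 1.68×10⁻⁹ V = 1.68 nV

1.68 nV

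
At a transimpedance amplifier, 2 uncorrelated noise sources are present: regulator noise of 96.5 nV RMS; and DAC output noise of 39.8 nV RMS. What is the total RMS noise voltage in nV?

104 nV

Uncorrelated sources add in power (mean-square): V_tot = √(ΣV_i²)
V_tot = √[(9.65×10⁻⁸)² + (3.98×10⁻⁸)²] = 1.04×10⁻⁷ V = 104 nV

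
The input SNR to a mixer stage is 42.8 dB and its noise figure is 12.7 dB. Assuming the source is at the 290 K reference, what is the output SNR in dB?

By definition F = SNR_in/SNR_out, so in dB: SNR_out = SNR_in − NF
SNR_out = 42.8 − 12.7 = 30.1 dB

30.1 dB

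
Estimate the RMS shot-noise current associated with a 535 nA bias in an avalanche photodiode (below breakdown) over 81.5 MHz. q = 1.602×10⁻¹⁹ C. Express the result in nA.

3.74 nA

I_n = √(2qI·B)
2qI·B = 2 × 1.602×10⁻¹⁹ × 5.35×10⁻⁷ × 8.15×10⁷ = 1.40×10⁻¹⁷ A²
I_n = √(1.40×10⁻¹⁷) = 3.74×10⁻⁹ A = 3.74 nA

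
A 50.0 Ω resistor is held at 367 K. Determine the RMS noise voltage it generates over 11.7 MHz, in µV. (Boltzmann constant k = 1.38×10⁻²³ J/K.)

3.44 µV

V_n = √(4kTRB)
4kTRB = 4 × 1.38×10⁻²³ × 367 × 5.00×10¹ × 1.17×10⁷ = 1.19×10⁻¹¹ V²
V_n = √(1.19×10⁻¹¹) = 3.44×10⁻⁶ V = 3.44 µV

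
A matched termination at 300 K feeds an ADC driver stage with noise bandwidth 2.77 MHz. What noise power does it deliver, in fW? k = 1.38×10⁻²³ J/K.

P_n = kTB = 1.38×10⁻²³ × 300 × 2.77×10⁶ = 1.15×10⁻¹⁴ W = 11.5 fW

11.5 fW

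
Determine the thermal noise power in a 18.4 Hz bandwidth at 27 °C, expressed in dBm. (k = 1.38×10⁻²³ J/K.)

−161.2 dBm

T = 27 °C + 273.15 = 300.15 K
P_n = kTB = 1.38×10⁻²³ × 300.15 × 1.84×10¹ = 7.62×10⁻²⁰ W
In dBm: 10 log₁₀(7.62×10⁻²⁰ / 10⁻³) = −161.2 dBm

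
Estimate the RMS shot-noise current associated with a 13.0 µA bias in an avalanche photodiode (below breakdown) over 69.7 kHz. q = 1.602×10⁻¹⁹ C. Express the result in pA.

I_n = √(2qI·B)
2qI·B = 2 × 1.602×10⁻¹⁹ × 1.30×10⁻⁵ × 6.97×10⁴ = 2.90×10⁻¹⁹ A²
I_n = √(2.90×10⁻¹⁹) = 5.39×10⁻¹⁰ A = 539 pA

539 pA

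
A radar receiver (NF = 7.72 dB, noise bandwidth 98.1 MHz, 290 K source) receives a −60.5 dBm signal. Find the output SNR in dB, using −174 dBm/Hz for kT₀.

Noise floor: N = −174 + 10 log₁₀(B) + NF
10 log₁₀(9.81×10⁷) = 79.92 dB
N = −174 + 79.92 + 7.72 = −86.36 dBm
SNR = P_sig − N = −60.5 − (−86.36) = 25.86 dB → 25.9 dB

25.9 dB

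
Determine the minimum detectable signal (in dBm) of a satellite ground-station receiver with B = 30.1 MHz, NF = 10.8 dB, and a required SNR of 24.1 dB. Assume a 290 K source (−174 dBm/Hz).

Sensitivity = −174 + 10 log₁₀(B) + NF + SNR_min
= −174 + 74.79 + 10.8 + 24.1
= −64.31 dBm → −64.3 dBm

−64.3 dBm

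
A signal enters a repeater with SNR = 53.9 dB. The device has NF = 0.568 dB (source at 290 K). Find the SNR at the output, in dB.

53.332 dB

By definition F = SNR_in/SNR_out, so in dB: SNR_out = SNR_in − NF
SNR_out = 53.9 − 0.568 = 53.332 dB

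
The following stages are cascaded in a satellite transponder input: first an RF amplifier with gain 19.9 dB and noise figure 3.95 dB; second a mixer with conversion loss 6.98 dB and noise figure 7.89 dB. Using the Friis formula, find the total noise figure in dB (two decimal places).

4.04 dB

Convert to linear (a loss of L dB is a gain of −L dB): F_i = 10^(NF_i/10), G_i = 10^(G_i,dB/10)
  Stage 1: F_1 = 10^(3.95/10) = 2.483, G_1 = 10^(19.9/10) = 97.72
  Stage 2: F_2 = 10^(7.89/10) = 6.152, G_2 = 10^(−6.98/10) = 0.2004
Friis cascade:
  F = 2.483 + (6.152 − 1)/97.72 = 2.536
NF = 10 log₁₀(2.536) = 4.04 dB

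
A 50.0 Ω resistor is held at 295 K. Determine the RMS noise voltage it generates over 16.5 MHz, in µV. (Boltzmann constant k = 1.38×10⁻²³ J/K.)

V_n = √(4kTRB)
4kTRB = 4 × 1.38×10⁻²³ × 295 × 5.00×10¹ × 1.65×10⁷ = 1.34×10⁻¹¹ V²
V_n = √(1.34×10⁻¹¹) = 3.67×10⁻⁶ V = 3.67 µV

3.67 µV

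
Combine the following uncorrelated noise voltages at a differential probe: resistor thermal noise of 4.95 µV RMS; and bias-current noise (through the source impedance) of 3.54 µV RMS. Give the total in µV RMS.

Uncorrelated sources add in power (mean-square): V_tot = √(ΣV_i²)
V_tot = √[(4.95×10⁻⁶)² + (3.54×10⁻⁶)²] = 6.09×10⁻⁶ V = 6.09 µV

6.09 µV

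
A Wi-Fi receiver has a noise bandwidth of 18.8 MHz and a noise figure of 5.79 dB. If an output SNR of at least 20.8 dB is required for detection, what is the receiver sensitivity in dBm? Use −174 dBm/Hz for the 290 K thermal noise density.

Sensitivity = −174 + 10 log₁₀(B) + NF + SNR_min
= −174 + 72.74 + 5.79 + 20.8
= −74.67 dBm → −74.7 dBm

−74.7 dBm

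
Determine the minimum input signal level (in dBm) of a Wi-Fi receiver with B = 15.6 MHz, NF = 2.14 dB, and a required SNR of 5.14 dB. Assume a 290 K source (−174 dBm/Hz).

−94.8 dBm

Sensitivity = −174 + 10 log₁₀(B) + NF + SNR_min
= −174 + 71.93 + 2.14 + 5.14
= −94.79 dBm → −94.8 dBm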